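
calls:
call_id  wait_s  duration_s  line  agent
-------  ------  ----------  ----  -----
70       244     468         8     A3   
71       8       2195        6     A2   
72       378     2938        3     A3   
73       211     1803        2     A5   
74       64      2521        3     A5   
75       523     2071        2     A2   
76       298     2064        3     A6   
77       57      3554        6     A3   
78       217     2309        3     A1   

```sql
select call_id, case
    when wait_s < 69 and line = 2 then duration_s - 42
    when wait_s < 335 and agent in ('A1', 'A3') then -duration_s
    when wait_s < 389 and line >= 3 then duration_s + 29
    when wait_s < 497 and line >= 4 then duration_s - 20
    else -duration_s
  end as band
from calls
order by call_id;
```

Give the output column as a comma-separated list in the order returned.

call_id=70: wait_s < 335 and agent in ('A1', 'A3') → -468
call_id=71: wait_s < 389 and line >= 3 → 2224
call_id=72: wait_s < 389 and line >= 3 → 2967
call_id=73: ELSE → -1803
call_id=74: wait_s < 389 and line >= 3 → 2550
call_id=75: ELSE → -2071
call_id=76: wait_s < 389 and line >= 3 → 2093
call_id=77: wait_s < 335 and agent in ('A1', 'A3') → -3554
call_id=78: wait_s < 335 and agent in ('A1', 'A3') → -2309

-468, 2224, 2967, -1803, 2550, -2071, 2093, -3554, -2309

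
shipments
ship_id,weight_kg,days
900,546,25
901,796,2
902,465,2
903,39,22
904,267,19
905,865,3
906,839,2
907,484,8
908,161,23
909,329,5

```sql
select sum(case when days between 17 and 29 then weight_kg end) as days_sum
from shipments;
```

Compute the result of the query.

ship_id=900: ✓ → 546
ship_id=901: ✗
ship_id=902: ✗
ship_id=903: ✓ → 39
ship_id=904: ✓ → 267
ship_id=905: ✗
ship_id=906: ✗
ship_id=907: ✗
ship_id=908: ✓ → 161
ship_id=909: ✗
days_sum = 546 + 39 + 267 + 161 = 1013

1013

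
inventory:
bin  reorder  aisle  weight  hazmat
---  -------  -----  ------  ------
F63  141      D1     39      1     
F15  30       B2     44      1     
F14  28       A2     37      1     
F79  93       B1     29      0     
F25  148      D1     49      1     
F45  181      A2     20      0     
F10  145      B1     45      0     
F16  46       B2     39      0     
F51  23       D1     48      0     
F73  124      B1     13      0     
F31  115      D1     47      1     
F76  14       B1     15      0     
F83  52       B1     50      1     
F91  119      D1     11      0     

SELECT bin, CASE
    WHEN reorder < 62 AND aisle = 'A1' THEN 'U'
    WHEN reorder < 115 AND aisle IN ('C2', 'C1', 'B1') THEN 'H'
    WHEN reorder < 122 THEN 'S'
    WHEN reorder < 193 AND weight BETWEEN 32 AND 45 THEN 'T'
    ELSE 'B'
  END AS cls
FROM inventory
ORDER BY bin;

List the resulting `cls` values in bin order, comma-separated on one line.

T, S, S, S, B, S, B, S, T, B, H, H, H, S

bin=F10: reorder < 193 AND weight BETWEEN 32 AND 45 → T
bin=F14: reorder < 122 → S
bin=F15: reorder < 122 → S
bin=F16: reorder < 122 → S
bin=F25: ELSE → B
bin=F31: reorder < 122 → S
bin=F45: ELSE → B
bin=F51: reorder < 122 → S
bin=F63: reorder < 193 AND weight BETWEEN 32 AND 45 → T
bin=F73: ELSE → B
bin=F76: reorder < 115 AND aisle IN ('C2', 'C1', 'B1') → H
bin=F79: reorder < 115 AND aisle IN ('C2', 'C1', 'B1') → H
bin=F83: reorder < 115 AND aisle IN ('C2', 'C1', 'B1') → H
bin=F91: reorder < 122 → S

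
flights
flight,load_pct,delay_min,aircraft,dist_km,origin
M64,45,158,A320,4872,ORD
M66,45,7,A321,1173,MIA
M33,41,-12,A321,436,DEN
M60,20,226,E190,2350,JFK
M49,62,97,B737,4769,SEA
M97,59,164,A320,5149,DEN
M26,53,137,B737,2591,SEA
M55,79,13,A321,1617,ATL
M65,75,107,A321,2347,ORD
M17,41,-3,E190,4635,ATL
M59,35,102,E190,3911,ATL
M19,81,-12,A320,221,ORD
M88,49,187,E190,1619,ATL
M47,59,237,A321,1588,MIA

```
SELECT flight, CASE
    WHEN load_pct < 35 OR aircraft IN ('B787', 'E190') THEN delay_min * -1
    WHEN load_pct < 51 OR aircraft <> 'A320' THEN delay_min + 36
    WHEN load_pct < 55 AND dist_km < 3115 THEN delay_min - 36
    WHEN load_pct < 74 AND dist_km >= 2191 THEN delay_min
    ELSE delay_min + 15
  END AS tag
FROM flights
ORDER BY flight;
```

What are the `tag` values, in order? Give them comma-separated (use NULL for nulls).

flight=M17: load_pct < 35 OR aircraft IN ('B787', 'E190') → 3
flight=M19: ELSE → 3
flight=M26: load_pct < 51 OR aircraft <> 'A320' → 173
flight=M33: load_pct < 51 OR aircraft <> 'A320' → 24
flight=M47: load_pct < 51 OR aircraft <> 'A320' → 273
flight=M49: load_pct < 51 OR aircraft <> 'A320' → 133
flight=M55: load_pct < 51 OR aircraft <> 'A320' → 49
flight=M59: load_pct < 35 OR aircraft IN ('B787', 'E190') → -102
flight=M60: load_pct < 35 OR aircraft IN ('B787', 'E190') → -226
flight=M64: load_pct < 51 OR aircraft <> 'A320' → 194
flight=M65: load_pct < 51 OR aircraft <> 'A320' → 143
flight=M66: load_pct < 51 OR aircraft <> 'A320' → 43
flight=M88: load_pct < 35 OR aircraft IN ('B787', 'E190') → -187
flight=M97: load_pct < 74 AND dist_km >= 2191 → 164

3, 3, 173, 24, 273, 133, 49, -102, -226, 194, 143, 43, -187, 164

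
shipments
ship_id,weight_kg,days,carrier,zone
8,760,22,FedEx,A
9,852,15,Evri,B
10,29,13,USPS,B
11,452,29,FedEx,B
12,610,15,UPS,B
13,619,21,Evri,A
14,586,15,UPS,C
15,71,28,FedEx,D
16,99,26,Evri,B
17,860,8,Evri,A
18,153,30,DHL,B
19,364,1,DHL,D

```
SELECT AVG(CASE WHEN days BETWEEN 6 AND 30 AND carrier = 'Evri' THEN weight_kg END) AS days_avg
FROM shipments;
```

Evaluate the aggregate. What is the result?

607.5

ship_id=8: ✗
ship_id=9: ✓ → 852
ship_id=10: ✗
ship_id=11: ✗
ship_id=12: ✗
ship_id=13: ✓ → 619
ship_id=14: ✗
ship_id=15: ✗
ship_id=16: ✓ → 99
ship_id=17: ✓ → 860
ship_id=18: ✗
ship_id=19: ✗
days_avg = (852 + 619 + 99 + 860) / 4 = 607.5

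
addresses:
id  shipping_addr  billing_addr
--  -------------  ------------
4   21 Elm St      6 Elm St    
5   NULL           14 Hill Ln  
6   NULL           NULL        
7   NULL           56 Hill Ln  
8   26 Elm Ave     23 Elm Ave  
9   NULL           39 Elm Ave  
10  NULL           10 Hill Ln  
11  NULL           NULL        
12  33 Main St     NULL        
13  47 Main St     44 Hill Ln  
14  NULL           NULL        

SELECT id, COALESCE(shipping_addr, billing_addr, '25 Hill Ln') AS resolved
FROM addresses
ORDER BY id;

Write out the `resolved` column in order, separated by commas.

id=4: shipping_addr=21 Elm St → 21 Elm St
id=5: shipping_addr=NULL, billing_addr=14 Hill Ln → 14 Hill Ln
id=6: shipping_addr=NULL, billing_addr=NULL, → literal 25 Hill Ln → 25 Hill Ln
id=7: shipping_addr=NULL, billing_addr=56 Hill Ln → 56 Hill Ln
id=8: shipping_addr=26 Elm Ave → 26 Elm Ave
id=9: shipping_addr=NULL, billing_addr=39 Elm Ave → 39 Elm Ave
id=10: shipping_addr=NULL, billing_addr=10 Hill Ln → 10 Hill Ln
id=11: shipping_addr=NULL, billing_addr=NULL, → literal 25 Hill Ln → 25 Hill Ln
id=12: shipping_addr=33 Main St → 33 Main St
id=13: shipping_addr=47 Main St → 47 Main St
id=14: shipping_addr=NULL, billing_addr=NULL, → literal 25 Hill Ln → 25 Hill Ln

21 Elm St, 14 Hill Ln, 25 Hill Ln, 56 Hill Ln, 26 Elm Ave, 39 Elm Ave, 10 Hill Ln, 25 Hill Ln, 33 Main St, 47 Main St, 25 Hill Ln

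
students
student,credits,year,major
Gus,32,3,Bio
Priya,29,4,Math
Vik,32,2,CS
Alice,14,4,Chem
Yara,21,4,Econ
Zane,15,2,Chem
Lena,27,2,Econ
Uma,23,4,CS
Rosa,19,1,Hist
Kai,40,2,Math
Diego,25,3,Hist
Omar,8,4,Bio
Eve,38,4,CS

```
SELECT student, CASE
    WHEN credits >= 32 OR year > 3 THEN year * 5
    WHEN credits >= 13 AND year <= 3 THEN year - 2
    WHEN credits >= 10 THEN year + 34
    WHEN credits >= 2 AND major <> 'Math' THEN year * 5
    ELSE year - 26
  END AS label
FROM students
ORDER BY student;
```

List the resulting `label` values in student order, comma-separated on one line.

student=Alice: credits >= 32 OR year > 3 → 20
student=Diego: credits >= 13 AND year <= 3 → 1
student=Eve: credits >= 32 OR year > 3 → 20
student=Gus: credits >= 32 OR year > 3 → 15
student=Kai: credits >= 32 OR year > 3 → 10
student=Lena: credits >= 13 AND year <= 3 → 0
student=Omar: credits >= 32 OR year > 3 → 20
student=Priya: credits >= 32 OR year > 3 → 20
student=Rosa: credits >= 13 AND year <= 3 → -1
student=Uma: credits >= 32 OR year > 3 → 20
student=Vik: credits >= 32 OR year > 3 → 10
student=Yara: credits >= 32 OR year > 3 → 20
student=Zane: credits >= 13 AND year <= 3 → 0

20, 1, 20, 15, 10, 0, 20, 20, -1, 20, 10, 20, 0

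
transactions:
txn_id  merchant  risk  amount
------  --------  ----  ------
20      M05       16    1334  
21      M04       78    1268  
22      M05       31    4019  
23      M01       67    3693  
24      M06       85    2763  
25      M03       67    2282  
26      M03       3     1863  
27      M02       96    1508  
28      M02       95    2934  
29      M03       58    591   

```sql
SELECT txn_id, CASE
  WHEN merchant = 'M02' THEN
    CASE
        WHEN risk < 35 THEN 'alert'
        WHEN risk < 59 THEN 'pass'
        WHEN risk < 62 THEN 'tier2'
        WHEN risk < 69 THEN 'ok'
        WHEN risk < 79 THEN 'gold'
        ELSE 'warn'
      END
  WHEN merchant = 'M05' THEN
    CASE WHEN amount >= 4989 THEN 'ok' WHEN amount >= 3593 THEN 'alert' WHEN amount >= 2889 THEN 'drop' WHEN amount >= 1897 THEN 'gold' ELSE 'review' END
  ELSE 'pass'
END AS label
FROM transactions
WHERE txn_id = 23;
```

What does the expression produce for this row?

pass

txn_id = 23: merchant=M01, risk=67, amount=3693.
merchant='M01' → outer ELSE → pass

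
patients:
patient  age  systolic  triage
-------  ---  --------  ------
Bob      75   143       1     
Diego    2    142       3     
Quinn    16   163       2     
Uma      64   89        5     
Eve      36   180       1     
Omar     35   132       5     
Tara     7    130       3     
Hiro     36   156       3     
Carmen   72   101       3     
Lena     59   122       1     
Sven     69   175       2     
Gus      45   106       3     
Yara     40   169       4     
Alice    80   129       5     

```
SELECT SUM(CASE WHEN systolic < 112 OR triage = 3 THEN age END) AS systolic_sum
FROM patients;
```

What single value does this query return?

226

patient=Bob: ✗
patient=Diego: ✓ → 2
patient=Quinn: ✗
patient=Uma: ✓ → 64
patient=Eve: ✗
patient=Omar: ✗
patient=Tara: ✓ → 7
patient=Hiro: ✓ → 36
patient=Carmen: ✓ → 72
patient=Lena: ✗
patient=Sven: ✗
patient=Gus: ✓ → 45
patient=Yara: ✗
patient=Alice: ✗
systolic_sum = 2 + 64 + 7 + 36 + 72 + 45 = 226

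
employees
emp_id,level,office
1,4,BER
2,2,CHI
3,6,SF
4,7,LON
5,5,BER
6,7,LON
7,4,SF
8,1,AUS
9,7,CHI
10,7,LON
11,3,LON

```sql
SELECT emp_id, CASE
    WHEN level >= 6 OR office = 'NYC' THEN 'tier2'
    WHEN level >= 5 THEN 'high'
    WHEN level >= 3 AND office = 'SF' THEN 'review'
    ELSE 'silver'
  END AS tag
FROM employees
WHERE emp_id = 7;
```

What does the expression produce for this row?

emp_id = 7: level=4, office=SF.
level >= 6 OR office = 'NYC' → false
level >= 5 → false
level >= 3 AND office = 'SF' → true → review

review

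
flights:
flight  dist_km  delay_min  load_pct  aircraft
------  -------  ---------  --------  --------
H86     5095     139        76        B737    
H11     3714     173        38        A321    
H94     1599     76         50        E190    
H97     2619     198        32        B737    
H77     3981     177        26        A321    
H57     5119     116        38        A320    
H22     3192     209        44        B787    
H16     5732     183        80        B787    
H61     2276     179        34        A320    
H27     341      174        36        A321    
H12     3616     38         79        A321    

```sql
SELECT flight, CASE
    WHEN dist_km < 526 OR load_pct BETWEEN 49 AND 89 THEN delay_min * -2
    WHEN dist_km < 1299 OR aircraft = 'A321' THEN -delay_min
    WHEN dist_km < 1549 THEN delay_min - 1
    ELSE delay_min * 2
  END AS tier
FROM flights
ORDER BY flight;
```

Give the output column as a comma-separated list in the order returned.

flight=H11: dist_km < 1299 OR aircraft = 'A321' → -173
flight=H12: dist_km < 526 OR load_pct BETWEEN 49 AND 89 → -76
flight=H16: dist_km < 526 OR load_pct BETWEEN 49 AND 89 → -366
flight=H22: ELSE → 418
flight=H27: dist_km < 526 OR load_pct BETWEEN 49 AND 89 → -348
flight=H57: ELSE → 232
flight=H61: ELSE → 358
flight=H77: dist_km < 1299 OR aircraft = 'A321' → -177
flight=H86: dist_km < 526 OR load_pct BETWEEN 49 AND 89 → -278
flight=H94: dist_km < 526 OR load_pct BETWEEN 49 AND 89 → -152
flight=H97: ELSE → 396

-173, -76, -366, 418, -348, 232, 358, -177, -278, -152, 396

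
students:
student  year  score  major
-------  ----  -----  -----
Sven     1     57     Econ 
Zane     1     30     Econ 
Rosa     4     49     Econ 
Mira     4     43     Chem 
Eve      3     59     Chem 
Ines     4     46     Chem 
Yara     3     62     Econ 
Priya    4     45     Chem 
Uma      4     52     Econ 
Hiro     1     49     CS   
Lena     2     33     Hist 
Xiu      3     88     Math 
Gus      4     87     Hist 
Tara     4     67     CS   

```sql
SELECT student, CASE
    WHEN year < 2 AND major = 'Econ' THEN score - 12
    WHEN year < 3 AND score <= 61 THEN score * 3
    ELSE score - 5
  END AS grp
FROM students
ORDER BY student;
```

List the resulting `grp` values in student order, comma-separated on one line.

54, 82, 147, 41, 99, 38, 40, 44, 45, 62, 47, 83, 57, 18

student=Eve: ELSE → 54
student=Gus: ELSE → 82
student=Hiro: year < 3 AND score <= 61 → 147
student=Ines: ELSE → 41
student=Lena: year < 3 AND score <= 61 → 99
student=Mira: ELSE → 38
student=Priya: ELSE → 40
student=Rosa: ELSE → 44
student=Sven: year < 2 AND major = 'Econ' → 45
student=Tara: ELSE → 62
student=Uma: ELSE → 47
student=Xiu: ELSE → 83
student=Yara: ELSE → 57
student=Zane: year < 2 AND major = 'Econ' → 18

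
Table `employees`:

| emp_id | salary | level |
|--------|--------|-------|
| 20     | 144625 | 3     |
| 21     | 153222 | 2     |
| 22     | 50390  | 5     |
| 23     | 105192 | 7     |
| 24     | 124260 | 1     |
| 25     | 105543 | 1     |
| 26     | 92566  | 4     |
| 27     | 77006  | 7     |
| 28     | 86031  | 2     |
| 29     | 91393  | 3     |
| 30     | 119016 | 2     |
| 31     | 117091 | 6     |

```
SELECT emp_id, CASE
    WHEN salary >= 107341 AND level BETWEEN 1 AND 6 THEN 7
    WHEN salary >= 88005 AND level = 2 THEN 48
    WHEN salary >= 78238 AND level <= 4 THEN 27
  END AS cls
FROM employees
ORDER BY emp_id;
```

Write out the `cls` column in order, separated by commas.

emp_id=20: salary >= 107341 AND level BETWEEN 1 AND 6 → 7
emp_id=21: salary >= 107341 AND level BETWEEN 1 AND 6 → 7
emp_id=22: (no match → NULL) → NULL
emp_id=23: (no match → NULL) → NULL
emp_id=24: salary >= 107341 AND level BETWEEN 1 AND 6 → 7
emp_id=25: salary >= 78238 AND level <= 4 → 27
emp_id=26: salary >= 78238 AND level <= 4 → 27
emp_id=27: (no match → NULL) → NULL
emp_id=28: salary >= 78238 AND level <= 4 → 27
emp_id=29: salary >= 78238 AND level <= 4 → 27
emp_id=30: salary >= 107341 AND level BETWEEN 1 AND 6 → 7
emp_id=31: salary >= 107341 AND level BETWEEN 1 AND 6 → 7

7, 7, NULL, NULL, 7, 27, 27, NULL, 27, 27, 7, 7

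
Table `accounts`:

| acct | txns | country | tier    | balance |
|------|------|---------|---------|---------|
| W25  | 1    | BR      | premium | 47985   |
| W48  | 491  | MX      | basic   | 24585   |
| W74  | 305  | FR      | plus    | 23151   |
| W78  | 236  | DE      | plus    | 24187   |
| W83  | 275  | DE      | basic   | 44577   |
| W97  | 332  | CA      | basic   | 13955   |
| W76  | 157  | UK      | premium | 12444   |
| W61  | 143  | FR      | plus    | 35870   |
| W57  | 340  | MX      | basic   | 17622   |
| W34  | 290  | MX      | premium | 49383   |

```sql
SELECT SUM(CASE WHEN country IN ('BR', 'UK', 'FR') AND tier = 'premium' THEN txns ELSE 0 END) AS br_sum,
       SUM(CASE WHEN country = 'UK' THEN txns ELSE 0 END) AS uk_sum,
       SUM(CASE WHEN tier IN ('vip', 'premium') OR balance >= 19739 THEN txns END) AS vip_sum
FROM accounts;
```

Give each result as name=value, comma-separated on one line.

br_sum=158, uk_sum=157, vip_sum=1898

[br_sum: country IN ('BR', 'UK', 'FR') AND tier = 'premium']
acct=W25: ✓ → 1
acct=W48: ✗
acct=W74: ✗
acct=W78: ✗
acct=W83: ✗
acct=W97: ✗
acct=W76: ✓ → 157
acct=W61: ✗
acct=W57: ✗
acct=W34: ✗
br_sum = 1 + 157 = 158
—
[uk_sum: country = 'UK']
acct=W25: ✗
acct=W48: ✗
acct=W74: ✗
acct=W78: ✗
acct=W83: ✗
acct=W97: ✗
acct=W76: ✓ → 157
acct=W61: ✗
acct=W57: ✗
acct=W34: ✗
uk_sum = 157
—
[vip_sum: tier IN ('vip', 'premium') OR balance >= 19739]
acct=W25: ✓ → 1
acct=W48: ✓ → 491
acct=W74: ✓ → 305
acct=W78: ✓ → 236
acct=W83: ✓ → 275
acct=W97: ✗
acct=W76: ✓ → 157
acct=W61: ✓ → 143
acct=W57: ✗
acct=W34: ✓ → 290
vip_sum = 1 + 491 + 305 + 236 + 275 + 157 + 143 + 290 = 1898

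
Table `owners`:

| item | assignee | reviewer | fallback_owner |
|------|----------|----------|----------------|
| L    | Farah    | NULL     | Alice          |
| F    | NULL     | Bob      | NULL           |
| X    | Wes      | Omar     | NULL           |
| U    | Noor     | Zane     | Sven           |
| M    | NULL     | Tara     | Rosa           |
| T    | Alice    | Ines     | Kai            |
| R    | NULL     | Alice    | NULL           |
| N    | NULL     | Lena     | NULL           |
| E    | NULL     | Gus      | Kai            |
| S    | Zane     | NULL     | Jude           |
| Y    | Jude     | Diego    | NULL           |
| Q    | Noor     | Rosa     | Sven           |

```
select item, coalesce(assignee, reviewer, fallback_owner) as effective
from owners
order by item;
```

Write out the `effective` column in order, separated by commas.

Gus, Bob, Farah, Tara, Lena, Noor, Alice, Zane, Alice, Noor, Wes, Jude

item=E: assignee=NULL, reviewer=Gus → Gus
item=F: assignee=NULL, reviewer=Bob → Bob
item=L: assignee=Farah → Farah
item=M: assignee=NULL, reviewer=Tara → Tara
item=N: assignee=NULL, reviewer=Lena → Lena
item=Q: assignee=Noor → Noor
item=R: assignee=NULL, reviewer=Alice → Alice
item=S: assignee=Zane → Zane
item=T: assignee=Alice → Alice
item=U: assignee=Noor → Noor
item=X: assignee=Wes → Wes
item=Y: assignee=Jude → Jude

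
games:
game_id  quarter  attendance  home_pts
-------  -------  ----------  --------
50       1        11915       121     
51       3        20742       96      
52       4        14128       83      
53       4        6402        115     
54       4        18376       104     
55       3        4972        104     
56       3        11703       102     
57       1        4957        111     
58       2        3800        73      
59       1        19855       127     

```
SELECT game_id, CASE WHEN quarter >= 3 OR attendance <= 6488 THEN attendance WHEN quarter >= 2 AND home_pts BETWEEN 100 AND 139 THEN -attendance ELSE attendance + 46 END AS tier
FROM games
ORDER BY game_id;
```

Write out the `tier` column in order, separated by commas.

game_id=50: ELSE → 11961
game_id=51: quarter >= 3 OR attendance <= 6488 → 20742
game_id=52: quarter >= 3 OR attendance <= 6488 → 14128
game_id=53: quarter >= 3 OR attendance <= 6488 → 6402
game_id=54: quarter >= 3 OR attendance <= 6488 → 18376
game_id=55: quarter >= 3 OR attendance <= 6488 → 4972
game_id=56: quarter >= 3 OR attendance <= 6488 → 11703
game_id=57: quarter >= 3 OR attendance <= 6488 → 4957
game_id=58: quarter >= 3 OR attendance <= 6488 → 3800
game_id=59: ELSE → 19901

11961, 20742, 14128, 6402, 18376, 4972, 11703, 4957, 3800, 19901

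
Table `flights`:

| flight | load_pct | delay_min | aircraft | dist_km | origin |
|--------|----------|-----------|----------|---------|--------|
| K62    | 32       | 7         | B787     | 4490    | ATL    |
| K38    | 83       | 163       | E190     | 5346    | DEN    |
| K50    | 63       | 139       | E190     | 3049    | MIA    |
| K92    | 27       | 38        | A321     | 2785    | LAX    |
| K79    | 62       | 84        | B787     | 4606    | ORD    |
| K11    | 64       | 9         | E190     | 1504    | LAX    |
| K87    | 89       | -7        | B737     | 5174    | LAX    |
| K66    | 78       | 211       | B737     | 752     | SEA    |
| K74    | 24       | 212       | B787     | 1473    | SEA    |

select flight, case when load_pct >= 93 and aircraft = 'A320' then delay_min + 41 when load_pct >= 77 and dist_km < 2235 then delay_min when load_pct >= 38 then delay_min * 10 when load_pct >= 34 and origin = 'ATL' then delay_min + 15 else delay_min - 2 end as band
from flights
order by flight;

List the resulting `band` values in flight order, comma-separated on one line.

flight=K11: load_pct >= 38 → 90
flight=K38: load_pct >= 38 → 1630
flight=K50: load_pct >= 38 → 1390
flight=K62: ELSE → 5
flight=K66: load_pct >= 77 and dist_km < 2235 → 211
flight=K74: ELSE → 210
flight=K79: load_pct >= 38 → 840
flight=K87: load_pct >= 38 → -70
flight=K92: ELSE → 36

90, 1630, 1390, 5, 211, 210, 840, -70, 36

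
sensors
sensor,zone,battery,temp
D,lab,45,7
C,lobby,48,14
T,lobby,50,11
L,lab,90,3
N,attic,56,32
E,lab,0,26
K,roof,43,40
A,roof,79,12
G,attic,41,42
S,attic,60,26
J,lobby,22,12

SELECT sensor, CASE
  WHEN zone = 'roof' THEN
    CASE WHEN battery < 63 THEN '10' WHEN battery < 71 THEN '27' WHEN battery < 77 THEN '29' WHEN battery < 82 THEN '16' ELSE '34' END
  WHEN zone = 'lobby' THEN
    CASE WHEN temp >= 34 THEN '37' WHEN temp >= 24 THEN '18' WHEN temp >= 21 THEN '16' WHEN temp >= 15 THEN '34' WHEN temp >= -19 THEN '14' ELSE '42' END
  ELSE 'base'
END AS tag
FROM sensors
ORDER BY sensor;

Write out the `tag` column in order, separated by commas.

16, 14, base, base, base, 14, 10, base, base, base, 14

sensor=A: zone='roof' → inner[battery < 82] → 16
sensor=C: zone='lobby' → inner[temp >= -19] → 14
sensor=D: zone='lab' → outer ELSE → base
sensor=E: zone='lab' → outer ELSE → base
sensor=G: zone='attic' → outer ELSE → base
sensor=J: zone='lobby' → inner[temp >= -19] → 14
sensor=K: zone='roof' → inner[battery < 63] → 10
sensor=L: zone='lab' → outer ELSE → base
sensor=N: zone='attic' → outer ELSE → base
sensor=S: zone='attic' → outer ELSE → base
sensor=T: zone='lobby' → inner[temp >= -19] → 14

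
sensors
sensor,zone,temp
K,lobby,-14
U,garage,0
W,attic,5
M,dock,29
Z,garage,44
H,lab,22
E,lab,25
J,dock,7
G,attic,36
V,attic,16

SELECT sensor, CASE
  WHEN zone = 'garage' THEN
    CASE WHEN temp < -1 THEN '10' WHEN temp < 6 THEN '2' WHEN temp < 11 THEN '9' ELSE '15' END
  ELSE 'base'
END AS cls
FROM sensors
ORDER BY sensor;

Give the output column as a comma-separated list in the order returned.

base, base, base, base, base, base, 2, base, base, 15

sensor=E: zone='lab' → outer ELSE → base
sensor=G: zone='attic' → outer ELSE → base
sensor=H: zone='lab' → outer ELSE → base
sensor=J: zone='dock' → outer ELSE → base
sensor=K: zone='lobby' → outer ELSE → base
sensor=M: zone='dock' → outer ELSE → base
sensor=U: zone='garage' → inner[temp < 6] → 2
sensor=V: zone='attic' → outer ELSE → base
sensor=W: zone='attic' → outer ELSE → base
sensor=Z: zone='garage' → inner[ELSE] → 15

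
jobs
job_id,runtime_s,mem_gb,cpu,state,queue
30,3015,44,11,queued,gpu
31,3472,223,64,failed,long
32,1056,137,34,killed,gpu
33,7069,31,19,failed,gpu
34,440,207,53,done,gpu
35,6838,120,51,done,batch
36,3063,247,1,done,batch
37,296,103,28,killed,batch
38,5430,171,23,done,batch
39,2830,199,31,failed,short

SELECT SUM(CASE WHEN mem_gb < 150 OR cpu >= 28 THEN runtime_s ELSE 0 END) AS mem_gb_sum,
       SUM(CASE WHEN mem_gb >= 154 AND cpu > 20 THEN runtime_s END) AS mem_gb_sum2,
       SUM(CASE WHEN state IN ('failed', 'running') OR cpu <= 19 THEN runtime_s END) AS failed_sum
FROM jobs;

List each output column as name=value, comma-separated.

mem_gb_sum=25016, mem_gb_sum2=12172, failed_sum=19449

[mem_gb_sum: mem_gb < 150 OR cpu >= 28]
job_id=30: ✓ → 3015
job_id=31: ✓ → 3472
job_id=32: ✓ → 1056
job_id=33: ✓ → 7069
job_id=34: ✓ → 440
job_id=35: ✓ → 6838
job_id=36: ✗
job_id=37: ✓ → 296
job_id=38: ✗
job_id=39: ✓ → 2830
mem_gb_sum = 3015 + 3472 + 1056 + 7069 + 440 + 6838 + 296 + 2830 = 25016
—
[mem_gb_sum2: mem_gb >= 154 AND cpu > 20]
job_id=30: ✗
job_id=31: ✓ → 3472
job_id=32: ✗
job_id=33: ✗
job_id=34: ✓ → 440
job_id=35: ✗
job_id=36: ✗
job_id=37: ✗
job_id=38: ✓ → 5430
job_id=39: ✓ → 2830
mem_gb_sum2 = 3472 + 440 + 5430 + 2830 = 12172
—
[failed_sum: state IN ('failed', 'running') OR cpu <= 19]
job_id=30: ✓ → 3015
job_id=31: ✓ → 3472
job_id=32: ✗
job_id=33: ✓ → 7069
job_id=34: ✗
job_id=35: ✗
job_id=36: ✓ → 3063
job_id=37: ✗
job_id=38: ✗
job_id=39: ✓ → 2830
failed_sum = 3015 + 3472 + 7069 + 3063 + 2830 = 19449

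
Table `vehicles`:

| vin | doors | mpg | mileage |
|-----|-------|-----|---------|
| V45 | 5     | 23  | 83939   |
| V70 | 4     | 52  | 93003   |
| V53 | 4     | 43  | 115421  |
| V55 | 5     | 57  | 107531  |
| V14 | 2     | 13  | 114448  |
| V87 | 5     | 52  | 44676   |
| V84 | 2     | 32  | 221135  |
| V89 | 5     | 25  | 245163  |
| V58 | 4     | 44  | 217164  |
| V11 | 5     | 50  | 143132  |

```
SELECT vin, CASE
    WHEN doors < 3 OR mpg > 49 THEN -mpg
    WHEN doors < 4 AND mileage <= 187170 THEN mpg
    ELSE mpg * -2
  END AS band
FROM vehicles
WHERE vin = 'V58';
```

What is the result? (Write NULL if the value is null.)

vin = V58: doors=4, mpg=44, mileage=217164.
doors < 3 OR mpg > 49 → false
doors < 4 AND mileage <= 187170 → false
No prior WHEN matched → ELSE → -88

-88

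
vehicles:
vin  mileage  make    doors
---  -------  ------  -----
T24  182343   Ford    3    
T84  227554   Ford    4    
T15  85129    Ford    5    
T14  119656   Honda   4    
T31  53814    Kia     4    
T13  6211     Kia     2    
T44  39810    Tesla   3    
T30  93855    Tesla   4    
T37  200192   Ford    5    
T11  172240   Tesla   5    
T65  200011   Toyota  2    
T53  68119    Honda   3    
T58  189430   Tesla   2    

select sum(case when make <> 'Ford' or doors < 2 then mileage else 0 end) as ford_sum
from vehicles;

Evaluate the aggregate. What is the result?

vin=T24: ✗
vin=T84: ✗
vin=T15: ✗
vin=T14: ✓ → 119656
vin=T31: ✓ → 53814
vin=T13: ✓ → 6211
vin=T44: ✓ → 39810
vin=T30: ✓ → 93855
vin=T37: ✗
vin=T11: ✓ → 172240
vin=T65: ✓ → 200011
vin=T53: ✓ → 68119
vin=T58: ✓ → 189430
ford_sum = 119656 + 53814 + 6211 + 39810 + 93855 + 172240 + 200011 + 68119 + 189430 = 943146

943146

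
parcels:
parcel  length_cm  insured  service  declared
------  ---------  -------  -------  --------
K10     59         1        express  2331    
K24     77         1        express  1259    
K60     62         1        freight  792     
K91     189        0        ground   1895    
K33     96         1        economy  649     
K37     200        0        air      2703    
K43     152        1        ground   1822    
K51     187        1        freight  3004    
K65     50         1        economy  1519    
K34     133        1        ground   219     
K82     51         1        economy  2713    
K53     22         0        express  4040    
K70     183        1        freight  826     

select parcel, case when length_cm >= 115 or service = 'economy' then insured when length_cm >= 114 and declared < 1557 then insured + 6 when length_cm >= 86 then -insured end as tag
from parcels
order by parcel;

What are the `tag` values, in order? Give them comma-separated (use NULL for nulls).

parcel=K10: (no match → NULL) → NULL
parcel=K24: (no match → NULL) → NULL
parcel=K33: length_cm >= 115 or service = 'economy' → 1
parcel=K34: length_cm >= 115 or service = 'economy' → 1
parcel=K37: length_cm >= 115 or service = 'economy' → 0
parcel=K43: length_cm >= 115 or service = 'economy' → 1
parcel=K51: length_cm >= 115 or service = 'economy' → 1
parcel=K53: (no match → NULL) → NULL
parcel=K60: (no match → NULL) → NULL
parcel=K65: length_cm >= 115 or service = 'economy' → 1
parcel=K70: length_cm >= 115 or service = 'economy' → 1
parcel=K82: length_cm >= 115 or service = 'economy' → 1
parcel=K91: length_cm >= 115 or service = 'economy' → 0

NULL, NULL, 1, 1, 0, 1, 1, NULL, NULL, 1, 1, 1, 0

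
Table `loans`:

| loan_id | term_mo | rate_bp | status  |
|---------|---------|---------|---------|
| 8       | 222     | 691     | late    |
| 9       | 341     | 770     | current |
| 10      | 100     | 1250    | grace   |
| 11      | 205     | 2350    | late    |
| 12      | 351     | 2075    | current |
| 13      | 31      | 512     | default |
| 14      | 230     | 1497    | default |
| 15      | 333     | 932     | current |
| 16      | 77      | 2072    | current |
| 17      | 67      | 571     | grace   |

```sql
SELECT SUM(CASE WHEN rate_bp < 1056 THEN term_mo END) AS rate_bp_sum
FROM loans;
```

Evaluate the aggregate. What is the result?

994

loan_id=8: ✓ → 222
loan_id=9: ✓ → 341
loan_id=10: ✗
loan_id=11: ✗
loan_id=12: ✗
loan_id=13: ✓ → 31
loan_id=14: ✗
loan_id=15: ✓ → 333
loan_id=16: ✗
loan_id=17: ✓ → 67
rate_bp_sum = 222 + 341 + 31 + 333 + 67 = 994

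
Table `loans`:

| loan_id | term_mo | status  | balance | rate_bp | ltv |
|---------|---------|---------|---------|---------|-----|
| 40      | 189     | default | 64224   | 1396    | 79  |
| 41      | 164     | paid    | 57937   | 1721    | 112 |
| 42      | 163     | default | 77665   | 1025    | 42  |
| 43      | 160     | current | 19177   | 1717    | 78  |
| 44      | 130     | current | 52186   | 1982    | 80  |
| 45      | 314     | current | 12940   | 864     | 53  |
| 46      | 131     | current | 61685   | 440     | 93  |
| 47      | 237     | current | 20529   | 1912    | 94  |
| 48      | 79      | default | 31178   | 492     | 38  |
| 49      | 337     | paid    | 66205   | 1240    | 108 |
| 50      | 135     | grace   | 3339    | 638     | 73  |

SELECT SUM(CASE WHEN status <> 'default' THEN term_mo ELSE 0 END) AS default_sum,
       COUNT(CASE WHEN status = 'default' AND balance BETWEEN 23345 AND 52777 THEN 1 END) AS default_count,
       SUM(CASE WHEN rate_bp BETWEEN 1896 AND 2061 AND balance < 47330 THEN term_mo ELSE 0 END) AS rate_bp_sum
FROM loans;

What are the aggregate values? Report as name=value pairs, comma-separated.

[default_sum: status <> 'default']
loan_id=40: ✗
loan_id=41: ✓ → 164
loan_id=42: ✗
loan_id=43: ✓ → 160
loan_id=44: ✓ → 130
loan_id=45: ✓ → 314
loan_id=46: ✓ → 131
loan_id=47: ✓ → 237
loan_id=48: ✗
loan_id=49: ✓ → 337
loan_id=50: ✓ → 135
default_sum = 164 + 160 + 130 + 314 + 131 + 237 + 337 + 135 = 1608
—
[default_count: status = 'default' AND balance BETWEEN 23345 AND 52777]
loan_id=40: ✗
loan_id=41: ✗
loan_id=42: ✗
loan_id=43: ✗
loan_id=44: ✗
loan_id=45: ✗
loan_id=46: ✗
loan_id=47: ✗
loan_id=48: ✓ → 1
loan_id=49: ✗
loan_id=50: ✗
default_count = COUNT(1) = 1
—
[rate_bp_sum: rate_bp BETWEEN 1896 AND 2061 AND balance < 47330]
loan_id=40: ✗
loan_id=41: ✗
loan_id=42: ✗
loan_id=43: ✗
loan_id=44: ✗
loan_id=45: ✗
loan_id=46: ✗
loan_id=47: ✓ → 237
loan_id=48: ✗
loan_id=49: ✗
loan_id=50: ✗
rate_bp_sum = 237

default_sum=1608, default_count=1, rate_bp_sum=237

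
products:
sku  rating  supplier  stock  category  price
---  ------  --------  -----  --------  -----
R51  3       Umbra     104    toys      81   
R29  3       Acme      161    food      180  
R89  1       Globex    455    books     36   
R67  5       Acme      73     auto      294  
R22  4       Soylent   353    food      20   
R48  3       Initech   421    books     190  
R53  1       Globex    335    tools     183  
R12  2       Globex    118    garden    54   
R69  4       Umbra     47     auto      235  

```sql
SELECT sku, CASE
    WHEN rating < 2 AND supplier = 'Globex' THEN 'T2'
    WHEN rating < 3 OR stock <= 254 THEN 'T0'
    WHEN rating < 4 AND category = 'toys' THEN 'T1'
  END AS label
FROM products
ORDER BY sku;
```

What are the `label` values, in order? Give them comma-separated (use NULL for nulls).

T0, NULL, T0, NULL, T0, T2, T0, T0, T2

sku=R12: rating < 3 OR stock <= 254 → T0
sku=R22: (no match → NULL) → NULL
sku=R29: rating < 3 OR stock <= 254 → T0
sku=R48: (no match → NULL) → NULL
sku=R51: rating < 3 OR stock <= 254 → T0
sku=R53: rating < 2 AND supplier = 'Globex' → T2
sku=R67: rating < 3 OR stock <= 254 → T0
sku=R69: rating < 3 OR stock <= 254 → T0
sku=R89: rating < 2 AND supplier = 'Globex' → T2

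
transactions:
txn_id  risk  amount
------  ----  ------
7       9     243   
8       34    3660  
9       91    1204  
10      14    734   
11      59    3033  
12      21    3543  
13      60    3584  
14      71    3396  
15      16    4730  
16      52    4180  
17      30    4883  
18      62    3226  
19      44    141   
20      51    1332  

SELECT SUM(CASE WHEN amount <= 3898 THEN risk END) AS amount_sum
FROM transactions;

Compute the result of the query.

516

txn_id=7: ✓ → 9
txn_id=8: ✓ → 34
txn_id=9: ✓ → 91
txn_id=10: ✓ → 14
txn_id=11: ✓ → 59
txn_id=12: ✓ → 21
txn_id=13: ✓ → 60
txn_id=14: ✓ → 71
txn_id=15: ✗
txn_id=16: ✗
txn_id=17: ✗
txn_id=18: ✓ → 62
txn_id=19: ✓ → 44
txn_id=20: ✓ → 51
amount_sum = 9 + 34 + 91 + 14 + 59 + 21 + 60 + 71 + 62 + 44 + 51 = 516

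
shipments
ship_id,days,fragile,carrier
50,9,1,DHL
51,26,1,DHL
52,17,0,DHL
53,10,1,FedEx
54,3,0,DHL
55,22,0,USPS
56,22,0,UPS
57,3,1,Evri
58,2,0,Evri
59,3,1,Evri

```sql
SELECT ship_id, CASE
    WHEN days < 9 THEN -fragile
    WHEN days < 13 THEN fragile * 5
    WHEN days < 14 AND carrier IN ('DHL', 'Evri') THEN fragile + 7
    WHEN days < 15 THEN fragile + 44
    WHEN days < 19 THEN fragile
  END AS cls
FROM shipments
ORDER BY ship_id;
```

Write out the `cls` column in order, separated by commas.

5, NULL, 0, 5, 0, NULL, NULL, -1, 0, -1

ship_id=50: days < 13 → 5
ship_id=51: (no match → NULL) → NULL
ship_id=52: days < 19 → 0
ship_id=53: days < 13 → 5
ship_id=54: days < 9 → 0
ship_id=55: (no match → NULL) → NULL
ship_id=56: (no match → NULL) → NULL
ship_id=57: days < 9 → -1
ship_id=58: days < 9 → 0
ship_id=59: days < 9 → -1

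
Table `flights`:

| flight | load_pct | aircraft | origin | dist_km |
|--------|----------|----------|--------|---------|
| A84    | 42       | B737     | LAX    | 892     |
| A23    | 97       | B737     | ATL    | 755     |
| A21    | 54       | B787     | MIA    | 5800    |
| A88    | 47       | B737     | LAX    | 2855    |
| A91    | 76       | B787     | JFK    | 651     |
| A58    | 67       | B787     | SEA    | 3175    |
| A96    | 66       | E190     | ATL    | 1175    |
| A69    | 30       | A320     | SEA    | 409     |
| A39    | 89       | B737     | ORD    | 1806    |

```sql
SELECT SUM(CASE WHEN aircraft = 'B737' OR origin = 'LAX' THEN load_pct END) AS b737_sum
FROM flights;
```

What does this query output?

275

flight=A84: ✓ → 42
flight=A23: ✓ → 97
flight=A21: ✗
flight=A88: ✓ → 47
flight=A91: ✗
flight=A58: ✗
flight=A96: ✗
flight=A69: ✗
flight=A39: ✓ → 89
b737_sum = 42 + 97 + 47 + 89 = 275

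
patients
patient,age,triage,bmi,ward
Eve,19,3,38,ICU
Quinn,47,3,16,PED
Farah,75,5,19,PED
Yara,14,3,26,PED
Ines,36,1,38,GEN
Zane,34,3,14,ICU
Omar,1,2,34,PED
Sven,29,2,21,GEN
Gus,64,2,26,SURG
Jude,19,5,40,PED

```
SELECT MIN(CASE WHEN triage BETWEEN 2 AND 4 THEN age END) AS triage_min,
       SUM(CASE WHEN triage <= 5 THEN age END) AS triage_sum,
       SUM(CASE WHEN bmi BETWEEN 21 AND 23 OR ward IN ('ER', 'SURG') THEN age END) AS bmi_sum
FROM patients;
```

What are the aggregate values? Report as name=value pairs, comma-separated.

[triage_min: triage BETWEEN 2 AND 4]
patient=Eve: ✓ → 19
patient=Quinn: ✓ → 47
patient=Farah: ✗
patient=Yara: ✓ → 14
patient=Ines: ✗
patient=Zane: ✓ → 34
patient=Omar: ✓ → 1
patient=Sven: ✓ → 29
patient=Gus: ✓ → 64
patient=Jude: ✗
triage_min = MIN(19, 47, 14, 34, 1, 29, 64) = 1
—
[triage_sum: triage <= 5]
patient=Eve: ✓ → 19
patient=Quinn: ✓ → 47
patient=Farah: ✓ → 75
patient=Yara: ✓ → 14
patient=Ines: ✓ → 36
patient=Zane: ✓ → 34
patient=Omar: ✓ → 1
patient=Sven: ✓ → 29
patient=Gus: ✓ → 64
patient=Jude: ✓ → 19
triage_sum = 19 + 47 + 75 + 14 + 36 + 34 + 1 + 29 + 64 + 19 = 338
—
[bmi_sum: bmi BETWEEN 21 AND 23 OR ward IN ('ER', 'SURG')]
patient=Eve: ✗
patient=Quinn: ✗
patient=Farah: ✗
patient=Yara: ✗
patient=Ines: ✗
patient=Zane: ✗
patient=Omar: ✗
patient=Sven: ✓ → 29
patient=Gus: ✓ → 64
patient=Jude: ✗
bmi_sum = 29 + 64 = 93

triage_min=1, triage_sum=338, bmi_sum=93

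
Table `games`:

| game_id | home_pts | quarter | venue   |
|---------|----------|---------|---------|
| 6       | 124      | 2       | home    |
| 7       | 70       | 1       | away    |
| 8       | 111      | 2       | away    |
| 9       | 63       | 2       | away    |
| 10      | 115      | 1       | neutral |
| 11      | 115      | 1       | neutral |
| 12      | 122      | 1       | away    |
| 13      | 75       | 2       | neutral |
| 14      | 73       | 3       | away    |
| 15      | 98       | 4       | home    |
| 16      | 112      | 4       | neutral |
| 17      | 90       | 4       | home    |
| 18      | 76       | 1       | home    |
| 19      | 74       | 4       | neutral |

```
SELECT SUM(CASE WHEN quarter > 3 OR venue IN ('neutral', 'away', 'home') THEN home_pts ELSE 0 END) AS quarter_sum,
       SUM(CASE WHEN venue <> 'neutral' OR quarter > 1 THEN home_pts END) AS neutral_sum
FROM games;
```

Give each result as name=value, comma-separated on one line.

[quarter_sum: quarter > 3 OR venue IN ('neutral', 'away', 'home')]
game_id=6: ✓ → 124
game_id=7: ✓ → 70
game_id=8: ✓ → 111
game_id=9: ✓ → 63
game_id=10: ✓ → 115
game_id=11: ✓ → 115
game_id=12: ✓ → 122
game_id=13: ✓ → 75
game_id=14: ✓ → 73
game_id=15: ✓ → 98
game_id=16: ✓ → 112
game_id=17: ✓ → 90
game_id=18: ✓ → 76
game_id=19: ✓ → 74
quarter_sum = 124 + 70 + 111 + 63 + 115 + 115 + 122 + 75 + 73 + 98 + 112 + 90 + 76 + 74 = 1318
—
[neutral_sum: venue <> 'neutral' OR quarter > 1]
game_id=6: ✓ → 124
game_id=7: ✓ → 70
game_id=8: ✓ → 111
game_id=9: ✓ → 63
game_id=10: ✗
game_id=11: ✗
game_id=12: ✓ → 122
game_id=13: ✓ → 75
game_id=14: ✓ → 73
game_id=15: ✓ → 98
game_id=16: ✓ → 112
game_id=17: ✓ → 90
game_id=18: ✓ → 76
game_id=19: ✓ → 74
neutral_sum = 124 + 70 + 111 + 63 + 122 + 75 + 73 + 98 + 112 + 90 + 76 + 74 = 1088

quarter_sum=1318, neutral_sum=1088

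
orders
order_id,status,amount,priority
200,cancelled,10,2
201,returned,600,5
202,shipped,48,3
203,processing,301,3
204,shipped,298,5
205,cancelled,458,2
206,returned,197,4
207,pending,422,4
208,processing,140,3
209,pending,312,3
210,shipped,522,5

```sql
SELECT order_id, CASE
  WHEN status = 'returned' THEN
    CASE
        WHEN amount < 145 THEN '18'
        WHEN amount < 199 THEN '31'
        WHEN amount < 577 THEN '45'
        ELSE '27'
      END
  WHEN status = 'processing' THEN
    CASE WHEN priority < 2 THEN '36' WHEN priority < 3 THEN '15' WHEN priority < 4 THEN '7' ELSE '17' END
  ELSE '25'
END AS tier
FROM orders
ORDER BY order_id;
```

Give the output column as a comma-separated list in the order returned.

order_id=200: status='cancelled' → outer ELSE → 25
order_id=201: status='returned' → inner[ELSE] → 27
order_id=202: status='shipped' → outer ELSE → 25
order_id=203: status='processing' → inner[priority < 4] → 7
order_id=204: status='shipped' → outer ELSE → 25
order_id=205: status='cancelled' → outer ELSE → 25
order_id=206: status='returned' → inner[amount < 199] → 31
order_id=207: status='pending' → outer ELSE → 25
order_id=208: status='processing' → inner[priority < 4] → 7
order_id=209: status='pending' → outer ELSE → 25
order_id=210: status='shipped' → outer ELSE → 25

25, 27, 25, 7, 25, 25, 31, 25, 7, 25, 25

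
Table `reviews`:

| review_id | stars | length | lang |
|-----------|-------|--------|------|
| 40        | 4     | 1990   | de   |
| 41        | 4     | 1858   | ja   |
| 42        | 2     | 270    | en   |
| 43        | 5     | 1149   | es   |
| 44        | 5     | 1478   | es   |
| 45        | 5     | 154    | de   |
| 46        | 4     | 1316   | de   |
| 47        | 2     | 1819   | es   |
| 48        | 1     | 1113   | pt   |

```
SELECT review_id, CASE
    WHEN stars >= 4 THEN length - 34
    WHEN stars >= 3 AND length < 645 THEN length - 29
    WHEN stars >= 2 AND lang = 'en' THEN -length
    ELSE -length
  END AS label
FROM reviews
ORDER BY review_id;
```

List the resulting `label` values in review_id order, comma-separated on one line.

1956, 1824, -270, 1115, 1444, 120, 1282, -1819, -1113

review_id=40: stars >= 4 → 1956
review_id=41: stars >= 4 → 1824
review_id=42: stars >= 2 AND lang = 'en' → -270
review_id=43: stars >= 4 → 1115
review_id=44: stars >= 4 → 1444
review_id=45: stars >= 4 → 120
review_id=46: stars >= 4 → 1282
review_id=47: ELSE → -1819
review_id=48: ELSE → -1113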